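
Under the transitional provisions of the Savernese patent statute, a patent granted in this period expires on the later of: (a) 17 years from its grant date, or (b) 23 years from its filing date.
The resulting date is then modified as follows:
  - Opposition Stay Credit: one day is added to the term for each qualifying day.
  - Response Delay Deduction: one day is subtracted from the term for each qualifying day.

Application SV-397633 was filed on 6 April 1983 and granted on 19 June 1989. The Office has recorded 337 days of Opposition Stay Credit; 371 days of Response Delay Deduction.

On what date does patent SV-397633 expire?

May 16, 2006

(a) grant + 17 years → 19 June 2006.
(b) filing + 23 years → 6 April 2006.
Later of the two: 19 June 2006.
Opposition Stay Credit: +337 days → 22 May 2007.
Response Delay Deduction: −371 days → 16 May 2006.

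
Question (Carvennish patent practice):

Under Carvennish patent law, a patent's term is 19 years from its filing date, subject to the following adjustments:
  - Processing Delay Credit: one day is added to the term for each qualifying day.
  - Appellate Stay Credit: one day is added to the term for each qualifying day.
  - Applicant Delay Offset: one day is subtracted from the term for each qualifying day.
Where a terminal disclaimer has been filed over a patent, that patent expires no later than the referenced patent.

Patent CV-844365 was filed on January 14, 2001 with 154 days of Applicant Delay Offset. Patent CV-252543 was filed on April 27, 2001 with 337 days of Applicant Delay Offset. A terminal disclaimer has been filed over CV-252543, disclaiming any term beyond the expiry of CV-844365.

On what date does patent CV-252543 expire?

2019-05-26

Natural term of CV-252543:
  Base: filing + 19 years → 27 April 2020.
  Applicant Delay Offset: −337 days → 26 May 2019.
Expiry of referenced patent CV-844365:
  Base: filing + 19 years → 14 January 2020.
  Applicant Delay Offset: −154 days → 13 August 2019.
Terminal disclaimer: CV-252543 expires on the earlier of 26 May 2019 and 13 August 2019.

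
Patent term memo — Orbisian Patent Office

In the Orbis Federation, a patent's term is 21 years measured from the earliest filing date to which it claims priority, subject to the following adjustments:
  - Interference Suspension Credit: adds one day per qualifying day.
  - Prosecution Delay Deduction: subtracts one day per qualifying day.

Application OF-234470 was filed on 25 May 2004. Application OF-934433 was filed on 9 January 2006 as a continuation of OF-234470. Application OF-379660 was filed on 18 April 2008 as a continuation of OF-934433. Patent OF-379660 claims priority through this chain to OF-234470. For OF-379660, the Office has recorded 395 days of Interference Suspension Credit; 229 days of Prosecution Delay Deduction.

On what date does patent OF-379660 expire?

2025-11-07

Earliest priority filing: 25 May 2004.
Base term: 25 May 2004 + 21 years → 25 May 2025.
Interference Suspension Credit: +395 days → 24 June 2026.
Prosecution Delay Deduction: −229 days → 7 November 2025.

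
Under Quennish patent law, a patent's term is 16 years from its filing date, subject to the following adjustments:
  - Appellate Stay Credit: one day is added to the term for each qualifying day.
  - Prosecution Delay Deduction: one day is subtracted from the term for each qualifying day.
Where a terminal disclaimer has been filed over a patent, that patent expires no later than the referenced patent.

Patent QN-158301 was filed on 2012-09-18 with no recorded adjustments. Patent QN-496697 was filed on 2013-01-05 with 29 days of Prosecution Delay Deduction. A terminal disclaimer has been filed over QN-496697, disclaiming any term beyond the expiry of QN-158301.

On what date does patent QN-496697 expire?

2028-09-18

Natural term of QN-496697:
  Base: filing + 16 years → 5 January 2029.
  Prosecution Delay Deduction: −29 days → 7 December 2028.
Expiry of referenced patent QN-158301:
  Base: filing + 16 years → 18 September 2028.
Terminal disclaimer: QN-496697 expires on the earlier of 7 December 2028 and 18 September 2028.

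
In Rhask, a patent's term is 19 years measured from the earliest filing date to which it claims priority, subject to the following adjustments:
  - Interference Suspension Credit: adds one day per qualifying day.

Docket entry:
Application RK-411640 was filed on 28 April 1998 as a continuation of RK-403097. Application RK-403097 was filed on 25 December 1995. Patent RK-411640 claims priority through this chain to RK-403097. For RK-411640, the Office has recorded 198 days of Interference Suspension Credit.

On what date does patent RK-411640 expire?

2015-07-11

Earliest priority filing: 25 December 1995.
Base term: 25 December 1995 + 19 years → 25 December 2014.
Interference Suspension Credit: +198 days → 11 July 2015.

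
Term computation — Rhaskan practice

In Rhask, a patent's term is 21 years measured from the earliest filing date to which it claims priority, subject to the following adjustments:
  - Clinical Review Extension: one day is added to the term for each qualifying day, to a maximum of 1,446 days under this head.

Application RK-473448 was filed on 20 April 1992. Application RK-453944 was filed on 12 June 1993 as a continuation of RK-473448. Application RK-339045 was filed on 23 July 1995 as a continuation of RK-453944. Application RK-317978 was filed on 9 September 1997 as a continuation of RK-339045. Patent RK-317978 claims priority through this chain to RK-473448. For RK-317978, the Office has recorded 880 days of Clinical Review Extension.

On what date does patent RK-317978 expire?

2015-09-17

Earliest priority filing: 20 April 1992.
Base term: 20 April 1992 + 21 years → 20 April 2013.
Clinical Review Extension: 880 days (within the 1446-day cap) → +880 days → 17 September 2015.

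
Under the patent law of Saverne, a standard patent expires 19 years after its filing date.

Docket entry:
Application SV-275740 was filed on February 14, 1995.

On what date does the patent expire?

February 14, 2014

Filing date + 19 years → 14 February 2014.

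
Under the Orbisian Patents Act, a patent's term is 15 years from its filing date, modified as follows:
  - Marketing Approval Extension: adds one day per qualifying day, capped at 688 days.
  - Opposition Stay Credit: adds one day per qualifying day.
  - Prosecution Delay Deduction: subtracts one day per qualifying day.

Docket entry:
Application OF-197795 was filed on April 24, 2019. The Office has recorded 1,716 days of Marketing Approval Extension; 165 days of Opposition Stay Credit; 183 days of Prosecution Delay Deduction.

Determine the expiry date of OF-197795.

2036-02-23

Base term: filing date + 15 years → 24 April 2034.
Marketing Approval Extension: 1716 days claimed exceeds the 688-day cap, so +688 days → 12 March 2036.
Opposition Stay Credit: +165 days → 24 August 2036.
Prosecution Delay Deduction: −183 days → 23 February 2036.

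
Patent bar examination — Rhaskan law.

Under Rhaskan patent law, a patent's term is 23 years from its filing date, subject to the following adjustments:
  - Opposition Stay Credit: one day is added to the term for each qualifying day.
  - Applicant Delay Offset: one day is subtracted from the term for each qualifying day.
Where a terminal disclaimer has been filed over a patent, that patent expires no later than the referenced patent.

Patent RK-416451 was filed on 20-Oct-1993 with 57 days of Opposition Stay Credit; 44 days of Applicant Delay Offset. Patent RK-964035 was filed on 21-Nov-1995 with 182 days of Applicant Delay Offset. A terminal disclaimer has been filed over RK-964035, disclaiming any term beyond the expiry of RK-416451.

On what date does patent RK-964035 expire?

Natural term of RK-964035:
  Base: filing + 23 years → 21 November 2018.
  Applicant Delay Offset: −182 days → 23 May 2018.
Expiry of referenced patent RK-416451:
  Base: filing + 23 years → 20 October 2016.
  Opposition Stay Credit: +57 days → 16 December 2016.
  Applicant Delay Offset: −44 days → 2 November 2016.
Terminal disclaimer: RK-964035 expires on the earlier of 23 May 2018 and 2 November 2016.

2016-11-02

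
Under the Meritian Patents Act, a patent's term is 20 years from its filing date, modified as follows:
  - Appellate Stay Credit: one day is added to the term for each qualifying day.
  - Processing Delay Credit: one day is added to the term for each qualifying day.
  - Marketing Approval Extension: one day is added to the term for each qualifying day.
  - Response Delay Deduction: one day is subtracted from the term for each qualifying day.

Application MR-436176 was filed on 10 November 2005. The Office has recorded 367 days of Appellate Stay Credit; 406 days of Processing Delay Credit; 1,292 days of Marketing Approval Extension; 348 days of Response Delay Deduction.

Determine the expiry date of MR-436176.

2030-07-24

Base term: filing date + 20 years → 10 November 2025.
Appellate Stay Credit: +367 days → 12 November 2026.
Processing Delay Credit: +406 days → 23 December 2027.
Marketing Approval Extension: +1292 days → 7 July 2031.
Response Delay Deduction: −348 days → 24 July 2030.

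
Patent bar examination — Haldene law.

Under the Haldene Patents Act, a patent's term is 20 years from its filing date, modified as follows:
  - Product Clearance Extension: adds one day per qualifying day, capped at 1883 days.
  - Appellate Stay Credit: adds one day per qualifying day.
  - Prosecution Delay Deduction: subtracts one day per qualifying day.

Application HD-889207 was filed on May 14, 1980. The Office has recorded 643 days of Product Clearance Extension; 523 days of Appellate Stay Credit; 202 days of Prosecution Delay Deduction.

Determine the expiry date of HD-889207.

2003-01-03

Base term: filing date + 20 years → 14 May 2000.
Product Clearance Extension: 643 days (within the 1883-day cap) → +643 days → 16 February 2002.
Appellate Stay Credit: +523 days → 24 July 2003.
Prosecution Delay Deduction: −202 days → 3 January 2003.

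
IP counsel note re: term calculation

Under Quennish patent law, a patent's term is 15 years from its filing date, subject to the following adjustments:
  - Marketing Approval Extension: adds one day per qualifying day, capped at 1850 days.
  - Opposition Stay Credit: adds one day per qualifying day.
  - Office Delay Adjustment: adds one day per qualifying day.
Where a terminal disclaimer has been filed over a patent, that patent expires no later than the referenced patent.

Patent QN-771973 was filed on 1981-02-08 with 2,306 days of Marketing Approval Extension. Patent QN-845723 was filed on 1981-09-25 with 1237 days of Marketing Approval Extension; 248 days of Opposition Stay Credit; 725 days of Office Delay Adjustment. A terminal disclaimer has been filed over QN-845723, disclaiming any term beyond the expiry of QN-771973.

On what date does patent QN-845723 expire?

March 3, 2001

Natural term of QN-845723:
  Base: filing + 15 years → 25 September 1996.
  Marketing Approval Extension: 1237 days (within the 1850-day cap) → +1237 days → 14 February 2000.
  Opposition Stay Credit: +248 days → 19 October 2000.
  Office Delay Adjustment: +725 days → 14 October 2002.
Expiry of referenced patent QN-771973:
  Base: filing + 15 years → 8 February 1996.
  Marketing Approval Extension: 2306 days claimed exceeds the 1850-day cap, so +1850 days → 3 March 2001.
Terminal disclaimer: QN-845723 expires on the earlier of 14 October 2002 and 3 March 2001.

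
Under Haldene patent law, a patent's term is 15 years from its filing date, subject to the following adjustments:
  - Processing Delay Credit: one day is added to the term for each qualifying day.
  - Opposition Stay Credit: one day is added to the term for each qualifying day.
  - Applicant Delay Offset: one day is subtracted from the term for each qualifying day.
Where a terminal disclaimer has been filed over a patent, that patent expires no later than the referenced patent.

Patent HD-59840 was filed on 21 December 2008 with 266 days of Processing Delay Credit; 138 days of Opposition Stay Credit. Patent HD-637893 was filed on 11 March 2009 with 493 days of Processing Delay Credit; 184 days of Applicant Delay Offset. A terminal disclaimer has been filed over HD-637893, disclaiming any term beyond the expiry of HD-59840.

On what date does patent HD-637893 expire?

January 14, 2025

Natural term of HD-637893:
  Base: filing + 15 years → 11 March 2024.
  Processing Delay Credit: +493 days → 17 July 2025.
  Applicant Delay Offset: −184 days → 14 January 2025.
Expiry of referenced patent HD-59840:
  Base: filing + 15 years → 21 December 2023.
  Processing Delay Credit: +266 days → 12 September 2024.
  Opposition Stay Credit: +138 days → 28 January 2025.
Terminal disclaimer: HD-637893 expires on the earlier of 14 January 2025 and 28 January 2025.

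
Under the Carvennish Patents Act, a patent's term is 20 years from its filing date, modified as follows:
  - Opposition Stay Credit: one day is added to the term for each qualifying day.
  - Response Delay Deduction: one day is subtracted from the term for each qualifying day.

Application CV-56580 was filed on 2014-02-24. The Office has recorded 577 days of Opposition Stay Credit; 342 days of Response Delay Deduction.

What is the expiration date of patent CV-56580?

Base term: filing date + 20 years → 24 February 2034.
Opposition Stay Credit: +577 days → 24 September 2035.
Response Delay Deduction: −342 days → 17 October 2034.

2034-10-17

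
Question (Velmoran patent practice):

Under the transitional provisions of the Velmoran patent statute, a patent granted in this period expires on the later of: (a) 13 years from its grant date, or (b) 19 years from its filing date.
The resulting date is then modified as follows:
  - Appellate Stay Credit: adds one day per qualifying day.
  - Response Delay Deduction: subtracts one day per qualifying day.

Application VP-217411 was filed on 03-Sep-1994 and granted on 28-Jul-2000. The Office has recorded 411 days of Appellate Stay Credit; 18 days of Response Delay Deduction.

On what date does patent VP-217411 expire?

(a) grant + 13 years → 28 July 2013.
(b) filing + 19 years → 3 September 2013.
Later of the two: 3 September 2013.
Appellate Stay Credit: +411 days → 19 October 2014.
Response Delay Deduction: −18 days → 1 October 2014.

October 1, 2014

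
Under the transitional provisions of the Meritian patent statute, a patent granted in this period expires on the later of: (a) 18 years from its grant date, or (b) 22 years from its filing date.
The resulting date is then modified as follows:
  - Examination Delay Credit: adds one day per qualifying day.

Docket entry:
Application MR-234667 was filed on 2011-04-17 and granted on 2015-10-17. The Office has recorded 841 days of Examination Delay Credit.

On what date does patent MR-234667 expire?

2036-02-05

(a) grant + 18 years → 17 October 2033.
(b) filing + 22 years → 17 April 2033.
Later of the two: 17 October 2033.
Examination Delay Credit: +841 days → 5 February 2036.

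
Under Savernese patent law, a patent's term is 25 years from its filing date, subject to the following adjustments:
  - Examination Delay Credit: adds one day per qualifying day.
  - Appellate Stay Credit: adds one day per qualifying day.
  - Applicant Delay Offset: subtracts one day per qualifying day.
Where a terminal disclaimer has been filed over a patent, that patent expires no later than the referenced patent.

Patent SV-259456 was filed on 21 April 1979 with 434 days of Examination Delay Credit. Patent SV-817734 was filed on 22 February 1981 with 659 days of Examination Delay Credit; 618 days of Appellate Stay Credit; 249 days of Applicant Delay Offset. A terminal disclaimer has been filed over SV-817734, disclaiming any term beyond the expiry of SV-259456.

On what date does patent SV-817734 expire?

Natural term of SV-817734:
  Base: filing + 25 years → 22 February 2006.
  Examination Delay Credit: +659 days → 13 December 2007.
  Appellate Stay Credit: +618 days → 22 August 2009.
  Applicant Delay Offset: −249 days → 16 December 2008.
Expiry of referenced patent SV-259456:
  Base: filing + 25 years → 21 April 2004.
  Examination Delay Credit: +434 days → 29 June 2005.
Terminal disclaimer: SV-817734 expires on the earlier of 16 December 2008 and 29 June 2005.

June 29, 2005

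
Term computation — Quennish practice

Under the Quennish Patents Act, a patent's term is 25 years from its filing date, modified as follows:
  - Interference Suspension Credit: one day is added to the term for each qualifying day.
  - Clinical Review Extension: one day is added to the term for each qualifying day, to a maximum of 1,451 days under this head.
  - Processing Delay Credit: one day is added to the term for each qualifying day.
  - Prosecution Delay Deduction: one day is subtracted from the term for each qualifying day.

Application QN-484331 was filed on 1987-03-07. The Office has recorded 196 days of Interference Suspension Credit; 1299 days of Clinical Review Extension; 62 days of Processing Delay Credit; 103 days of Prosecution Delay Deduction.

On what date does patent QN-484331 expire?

2016-02-29

Base term: filing date + 25 years → 7 March 2012.
Interference Suspension Credit: +196 days → 19 September 2012.
Clinical Review Extension: 1299 days (within the 1451-day cap) → +1299 days → 10 April 2016.
Processing Delay Credit: +62 days → 11 June 2016.
Prosecution Delay Deduction: −103 days → 29 February 2016.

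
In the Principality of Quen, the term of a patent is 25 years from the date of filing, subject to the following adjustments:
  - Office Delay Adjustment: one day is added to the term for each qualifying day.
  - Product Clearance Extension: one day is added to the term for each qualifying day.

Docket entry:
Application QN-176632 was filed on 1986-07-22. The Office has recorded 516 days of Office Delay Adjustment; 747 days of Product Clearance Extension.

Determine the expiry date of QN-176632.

2015-01-05

Base term: filing date + 25 years → 22 July 2011.
Office Delay Adjustment: +516 days → 19 December 2012.
Product Clearance Extension: +747 days → 5 January 2015.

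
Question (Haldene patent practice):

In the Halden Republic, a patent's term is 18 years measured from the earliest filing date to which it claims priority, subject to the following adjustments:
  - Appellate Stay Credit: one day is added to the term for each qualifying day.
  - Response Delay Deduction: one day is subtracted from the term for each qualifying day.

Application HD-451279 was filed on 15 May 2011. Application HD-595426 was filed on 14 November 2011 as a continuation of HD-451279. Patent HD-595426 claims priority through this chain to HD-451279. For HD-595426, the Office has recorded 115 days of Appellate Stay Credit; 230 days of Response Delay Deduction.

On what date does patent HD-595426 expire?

Earliest priority filing: 15 May 2011.
Base term: 15 May 2011 + 18 years → 15 May 2029.
Appellate Stay Credit: +115 days → 7 September 2029.
Response Delay Deduction: −230 days → 20 January 2029.

2029-01-20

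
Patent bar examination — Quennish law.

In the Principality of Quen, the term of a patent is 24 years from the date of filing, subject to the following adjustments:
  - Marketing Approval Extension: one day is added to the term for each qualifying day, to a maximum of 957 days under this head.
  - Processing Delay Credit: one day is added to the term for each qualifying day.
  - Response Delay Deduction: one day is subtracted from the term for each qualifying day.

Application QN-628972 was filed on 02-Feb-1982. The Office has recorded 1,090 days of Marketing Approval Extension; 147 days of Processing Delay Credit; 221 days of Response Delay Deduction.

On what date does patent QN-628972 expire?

2008-07-04

Base term: filing date + 24 years → 2 February 2006.
Marketing Approval Extension: 1090 days claimed exceeds the 957-day cap, so +957 days → 16 September 2008.
Processing Delay Credit: +147 days → 10 February 2009.
Response Delay Deduction: −221 days → 4 July 2008.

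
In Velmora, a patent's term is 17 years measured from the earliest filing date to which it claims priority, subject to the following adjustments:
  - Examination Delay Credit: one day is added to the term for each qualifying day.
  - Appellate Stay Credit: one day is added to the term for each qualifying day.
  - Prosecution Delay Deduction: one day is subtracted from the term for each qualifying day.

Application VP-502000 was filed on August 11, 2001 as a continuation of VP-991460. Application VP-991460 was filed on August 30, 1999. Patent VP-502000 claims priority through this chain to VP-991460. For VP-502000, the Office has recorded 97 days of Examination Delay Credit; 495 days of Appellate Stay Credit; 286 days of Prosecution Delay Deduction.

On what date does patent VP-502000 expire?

July 2, 2017

Earliest priority filing: 30 August 1999.
Base term: 30 August 1999 + 17 years → 30 August 2016.
Examination Delay Credit: +97 days → 5 December 2016.
Appellate Stay Credit: +495 days → 14 April 2018.
Prosecution Delay Deduction: −286 days → 2 July 2017.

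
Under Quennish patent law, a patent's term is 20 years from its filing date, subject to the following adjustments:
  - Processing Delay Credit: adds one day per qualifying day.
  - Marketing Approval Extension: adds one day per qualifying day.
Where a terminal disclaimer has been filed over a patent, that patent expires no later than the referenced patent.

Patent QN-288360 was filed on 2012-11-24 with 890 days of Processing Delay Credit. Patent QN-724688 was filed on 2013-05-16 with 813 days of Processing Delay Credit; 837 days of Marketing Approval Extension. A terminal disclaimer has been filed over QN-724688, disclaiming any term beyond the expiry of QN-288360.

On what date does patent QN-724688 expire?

Natural term of QN-724688:
  Base: filing + 20 years → 16 May 2033.
  Processing Delay Credit: +813 days → 7 August 2035.
  Marketing Approval Extension: +837 days → 21 November 2037.
Expiry of referenced patent QN-288360:
  Base: filing + 20 years → 24 November 2032.
  Processing Delay Credit: +890 days → 3 May 2035.
Terminal disclaimer: QN-724688 expires on the earlier of 21 November 2037 and 3 May 2035.

May 3, 2035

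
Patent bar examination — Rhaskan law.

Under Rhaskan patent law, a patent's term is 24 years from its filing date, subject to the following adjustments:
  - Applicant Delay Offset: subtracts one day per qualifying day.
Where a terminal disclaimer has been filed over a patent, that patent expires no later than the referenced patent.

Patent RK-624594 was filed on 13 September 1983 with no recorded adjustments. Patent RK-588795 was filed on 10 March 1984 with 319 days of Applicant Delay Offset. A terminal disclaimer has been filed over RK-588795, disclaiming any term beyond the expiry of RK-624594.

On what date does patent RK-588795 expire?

2007-04-26

Natural term of RK-588795:
  Base: filing + 24 years → 10 March 2008.
  Applicant Delay Offset: −319 days → 26 April 2007.
Expiry of referenced patent RK-624594:
  Base: filing + 24 years → 13 September 2007.
Terminal disclaimer: RK-588795 expires on the earlier of 26 April 2007 and 13 September 2007.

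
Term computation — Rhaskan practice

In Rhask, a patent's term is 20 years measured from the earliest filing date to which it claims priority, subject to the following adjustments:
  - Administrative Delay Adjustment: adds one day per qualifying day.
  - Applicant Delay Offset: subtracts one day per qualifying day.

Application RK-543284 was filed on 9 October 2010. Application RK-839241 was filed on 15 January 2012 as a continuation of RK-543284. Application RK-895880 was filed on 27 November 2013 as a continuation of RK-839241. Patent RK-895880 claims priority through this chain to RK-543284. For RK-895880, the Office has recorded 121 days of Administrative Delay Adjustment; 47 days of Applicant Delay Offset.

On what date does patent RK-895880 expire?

Earliest priority filing: 9 October 2010.
Base term: 9 October 2010 + 20 years → 9 October 2030.
Administrative Delay Adjustment: +121 days → 7 February 2031.
Applicant Delay Offset: −47 days → 22 December 2030.

2030-12-22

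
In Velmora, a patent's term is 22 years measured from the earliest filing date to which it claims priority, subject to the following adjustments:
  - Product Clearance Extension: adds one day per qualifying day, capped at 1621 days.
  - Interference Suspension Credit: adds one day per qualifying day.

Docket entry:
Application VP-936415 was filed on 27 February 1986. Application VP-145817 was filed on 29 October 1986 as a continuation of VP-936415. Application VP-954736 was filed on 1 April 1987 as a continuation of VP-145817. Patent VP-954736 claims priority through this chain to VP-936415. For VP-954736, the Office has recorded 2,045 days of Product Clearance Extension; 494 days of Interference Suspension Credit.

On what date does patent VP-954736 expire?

Earliest priority filing: 27 February 1986.
Base term: 27 February 1986 + 22 years → 27 February 2008.
Product Clearance Extension: 2045 days claimed exceeds the 1621-day cap, so +1621 days → 5 August 2012.
Interference Suspension Credit: +494 days → 12 December 2013.

2013-12-12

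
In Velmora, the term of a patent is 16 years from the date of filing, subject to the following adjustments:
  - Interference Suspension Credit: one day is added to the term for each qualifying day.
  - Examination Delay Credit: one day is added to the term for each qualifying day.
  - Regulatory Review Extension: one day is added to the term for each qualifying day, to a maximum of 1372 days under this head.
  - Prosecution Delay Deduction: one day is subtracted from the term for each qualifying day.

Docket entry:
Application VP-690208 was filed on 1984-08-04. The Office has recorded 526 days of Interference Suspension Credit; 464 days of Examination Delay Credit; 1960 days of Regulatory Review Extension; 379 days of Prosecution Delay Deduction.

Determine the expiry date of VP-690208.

January 8, 2006

Base term: filing date + 16 years → 4 August 2000.
Interference Suspension Credit: +526 days → 12 January 2002.
Examination Delay Credit: +464 days → 21 April 2003.
Regulatory Review Extension: 1960 days claimed exceeds the 1372-day cap, so +1372 days → 22 January 2007.
Prosecution Delay Deduction: −379 days → 8 January 2006.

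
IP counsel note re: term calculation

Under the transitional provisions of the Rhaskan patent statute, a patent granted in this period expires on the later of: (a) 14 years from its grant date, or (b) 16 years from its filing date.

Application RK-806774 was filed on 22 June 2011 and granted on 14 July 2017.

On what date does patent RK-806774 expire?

2031-07-14

(a) grant + 14 years → 14 July 2031.
(b) filing + 16 years → 22 June 2027.
Later of the two: 14 July 2031.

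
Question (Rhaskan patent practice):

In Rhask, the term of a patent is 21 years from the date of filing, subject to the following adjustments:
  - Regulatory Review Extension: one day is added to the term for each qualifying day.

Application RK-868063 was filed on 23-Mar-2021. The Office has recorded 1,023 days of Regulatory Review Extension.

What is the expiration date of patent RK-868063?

2045-01-09

Base term: filing date + 21 years → 23 March 2042.
Regulatory Review Extension: +1023 days → 9 January 2045.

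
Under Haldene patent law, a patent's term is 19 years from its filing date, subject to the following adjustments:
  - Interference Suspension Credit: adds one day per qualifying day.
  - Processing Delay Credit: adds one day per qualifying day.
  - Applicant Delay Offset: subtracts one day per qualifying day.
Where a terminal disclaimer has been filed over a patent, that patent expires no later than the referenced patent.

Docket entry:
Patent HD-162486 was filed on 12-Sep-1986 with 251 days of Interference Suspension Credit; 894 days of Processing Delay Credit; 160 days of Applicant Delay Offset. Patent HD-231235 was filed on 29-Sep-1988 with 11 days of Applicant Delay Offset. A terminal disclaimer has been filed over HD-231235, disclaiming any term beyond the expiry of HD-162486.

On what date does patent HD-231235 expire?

Natural term of HD-231235:
  Base: filing + 19 years → 29 September 2007.
  Applicant Delay Offset: −11 days → 18 September 2007.
Expiry of referenced patent HD-162486:
  Base: filing + 19 years → 12 September 2005.
  Interference Suspension Credit: +251 days → 21 May 2006.
  Processing Delay Credit: +894 days → 31 October 2008.
  Applicant Delay Offset: −160 days → 24 May 2008.
Terminal disclaimer: HD-231235 expires on the earlier of 18 September 2007 and 24 May 2008.

2007-09-18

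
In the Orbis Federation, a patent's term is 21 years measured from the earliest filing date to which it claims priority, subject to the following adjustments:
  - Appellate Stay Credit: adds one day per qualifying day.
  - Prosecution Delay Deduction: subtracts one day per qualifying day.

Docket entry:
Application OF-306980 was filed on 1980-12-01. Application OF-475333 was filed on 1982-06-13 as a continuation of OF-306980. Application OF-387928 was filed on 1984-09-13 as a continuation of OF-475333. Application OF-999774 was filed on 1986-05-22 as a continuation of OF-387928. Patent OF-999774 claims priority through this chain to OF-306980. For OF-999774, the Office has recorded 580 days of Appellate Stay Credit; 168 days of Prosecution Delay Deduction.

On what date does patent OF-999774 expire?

Earliest priority filing: 1 December 1980.
Base term: 1 December 1980 + 21 years → 1 December 2001.
Appellate Stay Credit: +580 days → 4 July 2003.
Prosecution Delay Deduction: −168 days → 17 January 2003.

January 17, 2003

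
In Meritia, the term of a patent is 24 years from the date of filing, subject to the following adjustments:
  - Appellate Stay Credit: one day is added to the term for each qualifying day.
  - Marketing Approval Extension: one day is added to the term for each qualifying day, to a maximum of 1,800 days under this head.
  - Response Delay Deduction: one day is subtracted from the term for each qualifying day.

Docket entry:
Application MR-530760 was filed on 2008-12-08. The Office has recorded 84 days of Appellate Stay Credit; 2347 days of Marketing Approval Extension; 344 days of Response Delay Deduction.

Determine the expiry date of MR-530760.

February 25, 2037

Base term: filing date + 24 years → 8 December 2032.
Appellate Stay Credit: +84 days → 2 March 2033.
Marketing Approval Extension: 2347 days claimed exceeds the 1800-day cap, so +1800 days → 4 February 2038.
Response Delay Deduction: −344 days → 25 February 2037.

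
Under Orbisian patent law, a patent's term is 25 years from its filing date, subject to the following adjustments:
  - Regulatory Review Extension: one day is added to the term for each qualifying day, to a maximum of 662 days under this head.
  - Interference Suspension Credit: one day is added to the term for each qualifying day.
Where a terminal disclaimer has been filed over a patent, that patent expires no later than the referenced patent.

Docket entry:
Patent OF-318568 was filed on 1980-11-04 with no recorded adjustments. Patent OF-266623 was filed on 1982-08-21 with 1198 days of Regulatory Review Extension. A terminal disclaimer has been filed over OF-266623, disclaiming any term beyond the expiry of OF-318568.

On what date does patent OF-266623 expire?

Natural term of OF-266623:
  Base: filing + 25 years → 21 August 2007.
  Regulatory Review Extension: 1198 days claimed exceeds the 662-day cap, so +662 days → 13 June 2009.
Expiry of referenced patent OF-318568:
  Base: filing + 25 years → 4 November 2005.
Terminal disclaimer: OF-266623 expires on the earlier of 13 June 2009 and 4 November 2005.

2005-11-04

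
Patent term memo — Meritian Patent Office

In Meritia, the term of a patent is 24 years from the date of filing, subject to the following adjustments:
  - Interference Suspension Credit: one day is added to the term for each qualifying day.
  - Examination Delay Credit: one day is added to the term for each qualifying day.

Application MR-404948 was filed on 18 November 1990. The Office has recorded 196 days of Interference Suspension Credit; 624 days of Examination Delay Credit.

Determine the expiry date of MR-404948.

Base term: filing date + 24 years → 18 November 2014.
Interference Suspension Credit: +196 days → 2 June 2015.
Examination Delay Credit: +624 days → 15 February 2017.

February 15, 2017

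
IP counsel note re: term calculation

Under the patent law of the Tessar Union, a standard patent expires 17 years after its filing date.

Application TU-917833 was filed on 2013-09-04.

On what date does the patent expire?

September 4, 2030

Filing date + 17 years → 4 September 2030.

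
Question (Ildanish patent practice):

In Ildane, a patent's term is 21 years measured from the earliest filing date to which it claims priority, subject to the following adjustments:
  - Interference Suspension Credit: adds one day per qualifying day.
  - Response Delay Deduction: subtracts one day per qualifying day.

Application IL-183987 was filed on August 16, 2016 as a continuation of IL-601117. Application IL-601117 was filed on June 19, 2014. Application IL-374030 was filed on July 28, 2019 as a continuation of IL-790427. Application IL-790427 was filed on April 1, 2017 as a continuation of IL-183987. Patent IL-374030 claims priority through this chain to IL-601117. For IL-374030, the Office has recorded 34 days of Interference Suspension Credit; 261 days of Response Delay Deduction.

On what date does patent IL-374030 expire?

2034-11-04

Earliest priority filing: 19 June 2014.
Base term: 19 June 2014 + 21 years → 19 June 2035.
Interference Suspension Credit: +34 days → 23 July 2035.
Response Delay Deduction: −261 days → 4 November 2034.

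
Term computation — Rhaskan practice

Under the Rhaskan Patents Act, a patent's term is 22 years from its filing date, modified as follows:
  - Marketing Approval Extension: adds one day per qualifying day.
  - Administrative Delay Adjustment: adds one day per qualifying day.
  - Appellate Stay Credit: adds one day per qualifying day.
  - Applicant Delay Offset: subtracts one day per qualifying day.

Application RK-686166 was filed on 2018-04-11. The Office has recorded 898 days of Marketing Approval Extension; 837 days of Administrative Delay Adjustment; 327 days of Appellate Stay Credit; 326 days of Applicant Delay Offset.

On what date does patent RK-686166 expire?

January 11, 2045

Base term: filing date + 22 years → 11 April 2040.
Marketing Approval Extension: +898 days → 26 September 2042.
Administrative Delay Adjustment: +837 days → 10 January 2045.
Appellate Stay Credit: +327 days → 3 December 2045.
Applicant Delay Offset: −326 days → 11 January 2045.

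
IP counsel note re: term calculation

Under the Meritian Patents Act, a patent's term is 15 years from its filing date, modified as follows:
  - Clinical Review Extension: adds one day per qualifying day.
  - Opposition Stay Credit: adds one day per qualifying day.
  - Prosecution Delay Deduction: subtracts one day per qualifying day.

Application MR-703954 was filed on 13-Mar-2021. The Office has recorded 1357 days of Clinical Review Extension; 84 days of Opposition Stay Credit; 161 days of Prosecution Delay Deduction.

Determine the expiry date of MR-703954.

Base term: filing date + 15 years → 13 March 2036.
Clinical Review Extension: +1357 days → 30 November 2039.
Opposition Stay Credit: +84 days → 22 February 2040.
Prosecution Delay Deduction: −161 days → 14 September 2039.

September 14, 2039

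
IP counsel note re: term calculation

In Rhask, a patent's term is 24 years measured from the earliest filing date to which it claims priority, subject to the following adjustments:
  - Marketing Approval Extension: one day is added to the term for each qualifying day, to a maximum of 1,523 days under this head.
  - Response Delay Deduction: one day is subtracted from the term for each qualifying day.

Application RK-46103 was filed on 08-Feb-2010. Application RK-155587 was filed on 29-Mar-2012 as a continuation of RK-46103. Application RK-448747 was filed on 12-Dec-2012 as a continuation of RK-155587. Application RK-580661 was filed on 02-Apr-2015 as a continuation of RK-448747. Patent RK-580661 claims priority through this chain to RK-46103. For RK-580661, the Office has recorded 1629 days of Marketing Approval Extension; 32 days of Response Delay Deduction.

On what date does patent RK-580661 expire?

Earliest priority filing: 8 February 2010.
Base term: 8 February 2010 + 24 years → 8 February 2034.
Marketing Approval Extension: 1629 days claimed exceeds the 1523-day cap, so +1523 days → 11 April 2038.
Response Delay Deduction: −32 days → 10 March 2038.

March 10, 2038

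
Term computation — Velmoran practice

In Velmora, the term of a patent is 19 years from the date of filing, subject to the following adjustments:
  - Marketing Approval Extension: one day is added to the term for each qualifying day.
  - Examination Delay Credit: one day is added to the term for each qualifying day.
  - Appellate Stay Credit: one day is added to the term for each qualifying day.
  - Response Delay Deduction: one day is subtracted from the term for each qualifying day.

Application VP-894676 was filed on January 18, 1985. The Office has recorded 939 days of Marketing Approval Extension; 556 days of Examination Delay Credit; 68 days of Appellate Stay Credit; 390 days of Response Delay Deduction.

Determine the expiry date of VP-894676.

Base term: filing date + 19 years → 18 January 2004.
Marketing Approval Extension: +939 days → 14 August 2006.
Examination Delay Credit: +556 days → 21 February 2008.
Appellate Stay Credit: +68 days → 29 April 2008.
Response Delay Deduction: −390 days → 5 April 2007.

2007-04-05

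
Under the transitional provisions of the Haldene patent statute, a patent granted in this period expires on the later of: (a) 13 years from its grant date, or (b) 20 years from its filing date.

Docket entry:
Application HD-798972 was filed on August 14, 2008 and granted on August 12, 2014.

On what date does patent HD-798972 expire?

2028-08-14

(a) grant + 13 years → 12 August 2027.
(b) filing + 20 years → 14 August 2028.
Later of the two: 14 August 2028.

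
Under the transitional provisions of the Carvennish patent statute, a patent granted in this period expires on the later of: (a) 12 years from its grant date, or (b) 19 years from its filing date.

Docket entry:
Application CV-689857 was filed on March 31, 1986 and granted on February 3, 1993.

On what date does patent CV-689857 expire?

2005-03-31

(a) grant + 12 years → 3 February 2005.
(b) filing + 19 years → 31 March 2005.
Later of the two: 31 March 2005.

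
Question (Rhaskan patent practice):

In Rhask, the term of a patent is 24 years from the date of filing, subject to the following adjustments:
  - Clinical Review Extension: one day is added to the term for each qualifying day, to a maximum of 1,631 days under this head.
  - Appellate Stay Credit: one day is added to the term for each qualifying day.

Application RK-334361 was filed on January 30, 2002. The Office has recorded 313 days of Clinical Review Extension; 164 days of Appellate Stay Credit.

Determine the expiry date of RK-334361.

2027-05-22

Base term: filing date + 24 years → 30 January 2026.
Clinical Review Extension: 313 days (within the 1631-day cap) → +313 days → 9 December 2026.
Appellate Stay Credit: +164 days → 22 May 2027.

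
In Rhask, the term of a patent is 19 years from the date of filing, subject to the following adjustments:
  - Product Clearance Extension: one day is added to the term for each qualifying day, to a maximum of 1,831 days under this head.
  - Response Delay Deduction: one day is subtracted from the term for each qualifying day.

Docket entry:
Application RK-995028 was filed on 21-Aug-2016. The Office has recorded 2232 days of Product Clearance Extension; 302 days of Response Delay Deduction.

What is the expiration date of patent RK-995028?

2039-10-28

Base term: filing date + 19 years → 21 August 2035.
Product Clearance Extension: 2232 days claimed exceeds the 1831-day cap, so +1831 days → 25 August 2040.
Response Delay Deduction: −302 days → 28 October 2039.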